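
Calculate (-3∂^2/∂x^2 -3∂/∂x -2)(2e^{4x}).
- 124 e^{4 x}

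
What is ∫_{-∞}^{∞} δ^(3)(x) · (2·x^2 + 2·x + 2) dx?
0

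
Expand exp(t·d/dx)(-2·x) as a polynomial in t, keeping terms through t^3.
- 2 t - 2 x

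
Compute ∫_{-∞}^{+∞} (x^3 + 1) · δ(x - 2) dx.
9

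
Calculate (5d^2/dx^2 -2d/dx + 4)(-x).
2 - 4 x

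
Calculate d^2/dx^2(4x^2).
8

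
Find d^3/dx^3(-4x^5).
- 240 x^{2}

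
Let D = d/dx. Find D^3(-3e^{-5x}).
375 e^{- 5 x}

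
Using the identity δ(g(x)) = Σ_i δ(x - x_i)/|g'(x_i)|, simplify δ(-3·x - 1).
\frac{\delta(x + 1/3)}{3}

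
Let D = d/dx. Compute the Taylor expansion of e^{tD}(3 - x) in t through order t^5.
- t - x + 3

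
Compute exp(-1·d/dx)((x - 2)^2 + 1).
x^{2} - 6 x + 10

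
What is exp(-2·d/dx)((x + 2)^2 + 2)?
x^{2} + 2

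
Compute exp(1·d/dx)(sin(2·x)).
\sin{\left(2 x + 2 \right)}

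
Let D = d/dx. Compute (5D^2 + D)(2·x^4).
8 x^{2} \left(x + 15\right)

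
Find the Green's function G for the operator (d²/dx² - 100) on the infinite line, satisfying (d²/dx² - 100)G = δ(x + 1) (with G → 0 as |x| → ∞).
-\frac{e^{-10|x + 1|}}{20}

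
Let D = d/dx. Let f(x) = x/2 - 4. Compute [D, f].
\frac{1}{2}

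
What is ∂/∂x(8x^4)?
32 x^{3}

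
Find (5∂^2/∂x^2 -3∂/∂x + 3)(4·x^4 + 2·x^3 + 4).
12 x^{4} - 42 x^{3} + 222 x^{2} + 60 x + 12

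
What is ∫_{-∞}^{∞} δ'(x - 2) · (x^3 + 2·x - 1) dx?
-14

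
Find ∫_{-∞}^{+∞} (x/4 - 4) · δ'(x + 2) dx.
- \frac{1}{4}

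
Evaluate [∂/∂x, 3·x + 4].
3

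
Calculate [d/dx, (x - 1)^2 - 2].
2 x - 2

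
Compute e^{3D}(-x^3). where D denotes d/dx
- x^{3} - 9 x^{2} - 27 x - 27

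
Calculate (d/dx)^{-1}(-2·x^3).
- \frac{x^{4}}{2}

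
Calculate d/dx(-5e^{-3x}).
15 e^{- 3 x}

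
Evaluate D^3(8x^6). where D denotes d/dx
960 x^{3}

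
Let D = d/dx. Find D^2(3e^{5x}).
75 e^{5 x}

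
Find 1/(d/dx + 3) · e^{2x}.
\frac{e^{2 x}}{5}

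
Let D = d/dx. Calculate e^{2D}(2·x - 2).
2 x + 2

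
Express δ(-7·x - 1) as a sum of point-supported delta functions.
\frac{\delta(x + 1/7)}{7}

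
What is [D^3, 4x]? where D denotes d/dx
12D^{2}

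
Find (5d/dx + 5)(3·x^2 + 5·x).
15 x^{2} + 55 x + 25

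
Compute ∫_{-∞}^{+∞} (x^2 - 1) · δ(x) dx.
-1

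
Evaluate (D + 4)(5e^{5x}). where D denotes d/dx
45 e^{5 x}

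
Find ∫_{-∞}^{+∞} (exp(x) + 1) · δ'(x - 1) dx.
- e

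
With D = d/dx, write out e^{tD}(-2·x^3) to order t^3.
- 2 t^{3} - 6 t^{2} x - 6 t x^{2} - 2 x^{3}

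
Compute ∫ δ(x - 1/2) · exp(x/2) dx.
e^{\frac{1}{4}}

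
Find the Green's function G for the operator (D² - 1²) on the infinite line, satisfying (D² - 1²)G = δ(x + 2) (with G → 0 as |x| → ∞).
-\frac{e^{-|x + 2|}}{2}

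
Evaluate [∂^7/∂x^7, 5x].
35\frac{d^{6}}{dx^{6}}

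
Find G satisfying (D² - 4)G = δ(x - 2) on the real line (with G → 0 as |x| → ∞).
-\frac{e^{-2|x - 2|}}{4}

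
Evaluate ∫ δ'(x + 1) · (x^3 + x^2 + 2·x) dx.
-3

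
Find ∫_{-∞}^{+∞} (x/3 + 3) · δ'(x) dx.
- \frac{1}{3}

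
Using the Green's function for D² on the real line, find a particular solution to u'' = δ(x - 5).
\frac{|x - 5|}{2}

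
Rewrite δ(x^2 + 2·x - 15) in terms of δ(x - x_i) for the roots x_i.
\frac{\delta(x - 3) + \delta(x + 5)}{8}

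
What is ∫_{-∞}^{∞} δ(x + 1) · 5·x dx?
-5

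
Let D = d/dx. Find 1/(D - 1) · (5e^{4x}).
\frac{5 e^{4 x}}{3}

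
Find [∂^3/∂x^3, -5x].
-15\frac{d^{2}}{dx^{2}}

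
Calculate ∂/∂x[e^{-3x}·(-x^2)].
x \left(3 x - 2\right) e^{- 3 x}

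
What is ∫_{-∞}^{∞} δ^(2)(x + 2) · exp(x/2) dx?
\frac{1}{4 e}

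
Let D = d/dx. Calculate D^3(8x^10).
5760 x^{7}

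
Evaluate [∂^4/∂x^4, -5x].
-20\frac{d^{3}}{dx^{3}}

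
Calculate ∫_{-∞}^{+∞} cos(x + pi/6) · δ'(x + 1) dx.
\cos{\left(1 + \frac{\pi}{3} \right)}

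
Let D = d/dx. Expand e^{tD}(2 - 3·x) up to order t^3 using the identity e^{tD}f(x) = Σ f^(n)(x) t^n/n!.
- 3 t - 3 x + 2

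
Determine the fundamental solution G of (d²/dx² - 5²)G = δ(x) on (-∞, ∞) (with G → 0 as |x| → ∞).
-\frac{e^{-5|x|}}{10}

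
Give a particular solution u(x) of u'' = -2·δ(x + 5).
-|x + 5|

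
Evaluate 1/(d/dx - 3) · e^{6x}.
\frac{e^{6 x}}{3}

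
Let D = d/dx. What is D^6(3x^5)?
0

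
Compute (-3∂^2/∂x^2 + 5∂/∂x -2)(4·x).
20 - 8 x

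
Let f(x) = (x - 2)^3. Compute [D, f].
3 \left(x - 2\right)^{2}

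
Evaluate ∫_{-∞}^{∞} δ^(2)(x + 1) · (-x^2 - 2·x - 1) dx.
-2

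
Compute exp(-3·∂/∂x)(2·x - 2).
2 x - 8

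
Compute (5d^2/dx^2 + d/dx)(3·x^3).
9 x \left(x + 10\right)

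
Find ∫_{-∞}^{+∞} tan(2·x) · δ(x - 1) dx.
\tan{\left(2 \right)}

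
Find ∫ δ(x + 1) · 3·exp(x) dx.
\frac{3}{e}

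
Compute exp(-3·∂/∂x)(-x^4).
- x^{4} + 12 x^{3} - 54 x^{2} + 108 x - 81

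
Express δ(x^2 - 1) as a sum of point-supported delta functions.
\frac{\delta(x + 1) + \delta(x - 1)}{2}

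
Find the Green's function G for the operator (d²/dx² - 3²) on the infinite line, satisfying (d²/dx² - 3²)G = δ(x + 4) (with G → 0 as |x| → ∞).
-\frac{e^{-3|x + 4|}}{6}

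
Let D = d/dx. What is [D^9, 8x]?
72D^{8}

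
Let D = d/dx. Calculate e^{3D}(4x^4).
4 x^{4} + 48 x^{3} + 216 x^{2} + 432 x + 324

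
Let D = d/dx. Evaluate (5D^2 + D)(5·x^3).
15 x \left(x + 10\right)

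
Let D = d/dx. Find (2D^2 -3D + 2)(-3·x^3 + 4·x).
- 6 x^{3} + 27 x^{2} - 28 x - 12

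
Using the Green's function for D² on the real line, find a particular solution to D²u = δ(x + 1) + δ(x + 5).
\frac{|x + 1|}{2} + \frac{|x + 5|}{2}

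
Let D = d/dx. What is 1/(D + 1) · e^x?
\frac{e^{x}}{2}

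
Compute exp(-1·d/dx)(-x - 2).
- x - 1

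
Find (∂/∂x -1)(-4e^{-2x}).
12 e^{- 2 x}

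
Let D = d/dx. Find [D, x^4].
4 x^{3}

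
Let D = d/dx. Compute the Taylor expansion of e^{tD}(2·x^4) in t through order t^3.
2 x \left(4 t^{3} + 6 t^{2} x + 4 t x^{2} + x^{3}\right)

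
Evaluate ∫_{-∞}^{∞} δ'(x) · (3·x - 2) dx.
-3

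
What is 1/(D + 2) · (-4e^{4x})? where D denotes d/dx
- \frac{2 e^{4 x}}{3}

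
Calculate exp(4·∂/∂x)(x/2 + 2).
\frac{x}{2} + 4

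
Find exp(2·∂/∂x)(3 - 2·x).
- 2 x - 1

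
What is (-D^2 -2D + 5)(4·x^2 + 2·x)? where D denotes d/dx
20 x^{2} - 6 x - 12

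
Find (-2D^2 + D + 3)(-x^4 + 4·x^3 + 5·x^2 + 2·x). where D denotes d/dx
- 3 x^{4} + 8 x^{3} + 51 x^{2} - 32 x - 18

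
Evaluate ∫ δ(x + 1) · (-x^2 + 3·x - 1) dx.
-5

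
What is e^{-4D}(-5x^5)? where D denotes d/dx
- 5 x^{5} + 100 x^{4} - 800 x^{3} + 3200 x^{2} - 6400 x + 5120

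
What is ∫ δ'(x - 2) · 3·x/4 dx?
- \frac{3}{4}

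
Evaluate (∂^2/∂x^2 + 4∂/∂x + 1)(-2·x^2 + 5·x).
- 2 x^{2} - 11 x + 16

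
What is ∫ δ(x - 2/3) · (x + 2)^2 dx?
\frac{64}{9}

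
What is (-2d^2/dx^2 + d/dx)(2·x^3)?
6 x \left(x - 4\right)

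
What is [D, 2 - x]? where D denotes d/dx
-1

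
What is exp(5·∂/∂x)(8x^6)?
8 x^{6} + 240 x^{5} + 3000 x^{4} + 20000 x^{3} + 75000 x^{2} + 150000 x + 125000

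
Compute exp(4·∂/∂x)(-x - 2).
- x - 6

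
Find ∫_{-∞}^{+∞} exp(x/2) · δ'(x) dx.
- \frac{1}{2}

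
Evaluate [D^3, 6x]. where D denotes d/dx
18D^{2}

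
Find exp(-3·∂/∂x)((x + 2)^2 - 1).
x \left(x - 2\right)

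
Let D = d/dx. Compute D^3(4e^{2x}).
32 e^{2 x}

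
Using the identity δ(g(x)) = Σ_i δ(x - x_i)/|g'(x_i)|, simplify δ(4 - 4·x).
\frac{\delta(x - 1)}{4}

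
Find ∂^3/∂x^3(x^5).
60 x^{2}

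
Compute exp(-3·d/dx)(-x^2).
- x^{2} + 6 x - 9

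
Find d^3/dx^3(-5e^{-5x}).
625 e^{- 5 x}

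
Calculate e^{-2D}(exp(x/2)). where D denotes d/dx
e^{\frac{x}{2} - 1}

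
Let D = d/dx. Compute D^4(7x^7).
5880 x^{3}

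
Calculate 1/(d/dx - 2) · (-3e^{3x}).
- 3 e^{3 x}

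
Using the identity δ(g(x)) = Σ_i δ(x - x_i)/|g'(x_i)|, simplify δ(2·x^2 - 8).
\frac{\delta(x - 2) + \delta(x + 2)}{8}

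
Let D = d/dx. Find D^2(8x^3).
48 x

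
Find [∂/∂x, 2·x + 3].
2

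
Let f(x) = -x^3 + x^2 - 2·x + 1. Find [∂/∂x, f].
- 3 x^{2} + 2 x - 2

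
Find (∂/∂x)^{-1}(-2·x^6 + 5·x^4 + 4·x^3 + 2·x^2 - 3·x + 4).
- \frac{2 x^{7}}{7} + x^{5} + x^{4} + \frac{2 x^{3}}{3} - \frac{3 x^{2}}{2} + 4 x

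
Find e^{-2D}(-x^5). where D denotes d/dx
- x^{5} + 10 x^{4} - 40 x^{3} + 80 x^{2} - 80 x + 32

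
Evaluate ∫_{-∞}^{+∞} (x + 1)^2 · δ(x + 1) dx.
0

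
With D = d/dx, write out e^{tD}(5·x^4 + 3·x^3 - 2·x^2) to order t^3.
t^{3} \left(20 x + 3\right) + t^{2} \left(30 x^{2} + 9 x - 2\right) + t x \left(20 x^{2} + 9 x - 4\right) + 5 x^{4} + 3 x^{3} - 2 x^{2}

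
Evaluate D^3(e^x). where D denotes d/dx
e^{x}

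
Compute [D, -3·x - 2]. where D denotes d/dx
-3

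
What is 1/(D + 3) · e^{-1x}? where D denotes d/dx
\frac{e^{- x}}{2}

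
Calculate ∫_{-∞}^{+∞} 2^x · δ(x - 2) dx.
4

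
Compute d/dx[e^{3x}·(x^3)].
3 x^{2} \left(x + 1\right) e^{3 x}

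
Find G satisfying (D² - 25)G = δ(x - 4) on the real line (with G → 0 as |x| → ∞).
-\frac{e^{-5|x - 4|}}{10}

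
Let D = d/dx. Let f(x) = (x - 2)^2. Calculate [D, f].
2 x - 4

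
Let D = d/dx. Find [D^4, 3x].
12D^{3}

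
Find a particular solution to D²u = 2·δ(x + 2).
|x + 2|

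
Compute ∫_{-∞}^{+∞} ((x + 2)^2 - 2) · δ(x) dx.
2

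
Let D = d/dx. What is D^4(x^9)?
3024 x^{5}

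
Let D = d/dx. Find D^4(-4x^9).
- 12096 x^{5}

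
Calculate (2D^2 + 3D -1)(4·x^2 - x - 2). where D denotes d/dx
- 4 x^{2} + 25 x + 15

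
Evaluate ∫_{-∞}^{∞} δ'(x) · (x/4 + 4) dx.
- \frac{1}{4}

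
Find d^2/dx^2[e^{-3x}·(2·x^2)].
2 \left(9 x^{2} - 12 x + 2\right) e^{- 3 x}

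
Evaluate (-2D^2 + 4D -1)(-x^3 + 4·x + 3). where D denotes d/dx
x^{3} - 12 x^{2} + 8 x + 13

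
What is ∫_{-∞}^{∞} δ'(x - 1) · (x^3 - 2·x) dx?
-1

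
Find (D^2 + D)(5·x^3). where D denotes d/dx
15 x \left(x + 2\right)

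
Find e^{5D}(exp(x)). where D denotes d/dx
e^{x + 5}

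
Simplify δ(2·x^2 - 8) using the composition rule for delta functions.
\frac{\delta(x - 2) + \delta(x + 2)}{8}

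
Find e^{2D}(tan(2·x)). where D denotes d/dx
\tan{\left(2 x + 4 \right)}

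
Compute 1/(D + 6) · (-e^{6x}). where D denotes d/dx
- \frac{e^{6 x}}{12}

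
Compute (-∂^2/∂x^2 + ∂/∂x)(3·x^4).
12 x^{2} \left(x - 3\right)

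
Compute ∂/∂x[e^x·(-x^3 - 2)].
\left(- x^{3} - 3 x^{2} - 2\right) e^{x}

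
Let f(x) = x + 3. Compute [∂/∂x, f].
1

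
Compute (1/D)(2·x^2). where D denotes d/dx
\frac{2 x^{3}}{3}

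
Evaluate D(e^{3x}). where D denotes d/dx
3 e^{3 x}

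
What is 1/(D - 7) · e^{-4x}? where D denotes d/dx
- \frac{e^{- 4 x}}{11}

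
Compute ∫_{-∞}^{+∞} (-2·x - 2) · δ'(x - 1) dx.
2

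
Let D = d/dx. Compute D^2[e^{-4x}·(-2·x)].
16 \left(1 - 2 x\right) e^{- 4 x}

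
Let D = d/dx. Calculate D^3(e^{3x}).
27 e^{3 x}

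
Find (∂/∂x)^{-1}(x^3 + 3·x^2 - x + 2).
\frac{x^{4}}{4} + x^{3} - \frac{x^{2}}{2} + 2 x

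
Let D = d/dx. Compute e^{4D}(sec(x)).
\sec{\left(x + 4 \right)}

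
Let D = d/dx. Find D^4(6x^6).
2160 x^{2}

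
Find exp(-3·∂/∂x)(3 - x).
6 - x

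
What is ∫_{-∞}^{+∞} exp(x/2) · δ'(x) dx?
- \frac{1}{2}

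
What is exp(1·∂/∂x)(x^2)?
x^{2} + 2 x + 1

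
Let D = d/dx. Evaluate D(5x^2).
10 x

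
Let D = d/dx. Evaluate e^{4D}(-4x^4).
- 4 x^{4} - 64 x^{3} - 384 x^{2} - 1024 x - 1024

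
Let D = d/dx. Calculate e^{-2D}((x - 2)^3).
x^{3} - 12 x^{2} + 48 x - 64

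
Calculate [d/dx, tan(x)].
\frac{1}{\cos^{2}{\left(x \right)}}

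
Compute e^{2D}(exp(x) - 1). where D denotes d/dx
e^{x + 2} - 1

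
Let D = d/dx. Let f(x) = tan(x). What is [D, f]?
\frac{1}{\cos^{2}{\left(x \right)}}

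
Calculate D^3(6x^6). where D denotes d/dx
720 x^{3}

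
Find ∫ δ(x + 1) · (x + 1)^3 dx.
0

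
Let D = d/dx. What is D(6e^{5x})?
30 e^{5 x}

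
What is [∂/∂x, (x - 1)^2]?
2 x - 2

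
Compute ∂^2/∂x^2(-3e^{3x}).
- 27 e^{3 x}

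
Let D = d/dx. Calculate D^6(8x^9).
483840 x^{3}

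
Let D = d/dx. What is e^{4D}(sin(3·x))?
\sin{\left(3 x + 12 \right)}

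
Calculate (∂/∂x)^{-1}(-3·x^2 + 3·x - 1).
- x^{3} + \frac{3 x^{2}}{2} - x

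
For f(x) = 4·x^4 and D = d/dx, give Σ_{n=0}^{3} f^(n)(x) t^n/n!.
4 x \left(4 t^{3} + 6 t^{2} x + 4 t x^{2} + x^{3}\right)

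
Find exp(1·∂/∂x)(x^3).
x^{3} + 3 x^{2} + 3 x + 1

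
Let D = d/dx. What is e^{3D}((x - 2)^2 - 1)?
x \left(x + 2\right)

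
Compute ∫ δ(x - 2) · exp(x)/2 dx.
\frac{e^{2}}{2}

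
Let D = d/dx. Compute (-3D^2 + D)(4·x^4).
16 x^{2} \left(x - 9\right)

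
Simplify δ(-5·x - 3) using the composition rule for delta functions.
\frac{\delta(x + 3/5)}{5}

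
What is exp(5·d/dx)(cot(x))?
\cot{\left(x + 5 \right)}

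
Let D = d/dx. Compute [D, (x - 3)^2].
2 x - 6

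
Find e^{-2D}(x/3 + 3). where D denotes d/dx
\frac{x}{3} + \frac{7}{3}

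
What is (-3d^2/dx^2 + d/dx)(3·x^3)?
9 x \left(x - 6\right)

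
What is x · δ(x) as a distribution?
0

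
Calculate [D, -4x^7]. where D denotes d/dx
- 28 x^{6}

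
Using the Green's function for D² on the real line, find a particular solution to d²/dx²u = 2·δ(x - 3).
|x - 3|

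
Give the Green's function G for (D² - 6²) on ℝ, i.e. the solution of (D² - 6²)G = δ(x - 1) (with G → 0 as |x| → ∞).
-\frac{e^{-6|x - 1|}}{12}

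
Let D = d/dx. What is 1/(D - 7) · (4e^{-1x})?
- \frac{e^{- x}}{2}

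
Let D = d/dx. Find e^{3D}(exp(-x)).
e^{- x - 3}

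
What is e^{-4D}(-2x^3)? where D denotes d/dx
- 2 x^{3} + 24 x^{2} - 96 x + 128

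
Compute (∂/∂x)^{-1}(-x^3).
- \frac{x^{4}}{4}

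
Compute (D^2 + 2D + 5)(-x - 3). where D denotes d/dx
- 5 x - 17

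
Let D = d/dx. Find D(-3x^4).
- 12 x^{3}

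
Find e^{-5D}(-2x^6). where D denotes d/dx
- 2 x^{6} + 60 x^{5} - 750 x^{4} + 5000 x^{3} - 18750 x^{2} + 37500 x - 31250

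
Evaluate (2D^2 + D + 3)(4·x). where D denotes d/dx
12 x + 4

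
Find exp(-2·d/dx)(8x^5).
8 x^{5} - 80 x^{4} + 320 x^{3} - 640 x^{2} + 640 x - 256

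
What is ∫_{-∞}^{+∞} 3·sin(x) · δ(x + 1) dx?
- 3 \sin{\left(1 \right)}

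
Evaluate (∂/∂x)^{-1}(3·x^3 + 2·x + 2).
\frac{3 x^{4}}{4} + x^{2} + 2 x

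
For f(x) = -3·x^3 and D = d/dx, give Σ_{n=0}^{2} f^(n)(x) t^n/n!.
3 x \left(- 3 t^{2} - 3 t x - x^{2}\right)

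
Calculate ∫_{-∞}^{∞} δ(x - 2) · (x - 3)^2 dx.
1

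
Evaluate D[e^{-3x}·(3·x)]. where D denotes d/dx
3 \left(1 - 3 x\right) e^{- 3 x}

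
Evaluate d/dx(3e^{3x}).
9 e^{3 x}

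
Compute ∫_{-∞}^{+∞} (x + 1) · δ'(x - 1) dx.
-1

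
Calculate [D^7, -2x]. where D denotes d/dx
-14D^{6}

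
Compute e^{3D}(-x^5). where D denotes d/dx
- x^{5} - 15 x^{4} - 90 x^{3} - 270 x^{2} - 405 x - 243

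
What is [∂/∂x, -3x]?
-3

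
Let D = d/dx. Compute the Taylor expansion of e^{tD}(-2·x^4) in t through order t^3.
2 x \left(- 4 t^{3} - 6 t^{2} x - 4 t x^{2} - x^{3}\right)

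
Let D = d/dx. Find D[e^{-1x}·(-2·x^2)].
2 x \left(x - 2\right) e^{- x}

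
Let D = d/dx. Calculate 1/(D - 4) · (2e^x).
- \frac{2 e^{x}}{3}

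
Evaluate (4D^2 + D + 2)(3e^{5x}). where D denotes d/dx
321 e^{5 x}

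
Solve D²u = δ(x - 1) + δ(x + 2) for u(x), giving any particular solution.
\frac{|x - 1|}{2} + \frac{|x + 2|}{2}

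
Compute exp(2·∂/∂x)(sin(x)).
\sin{\left(x + 2 \right)}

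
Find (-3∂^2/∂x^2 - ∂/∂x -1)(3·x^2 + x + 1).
- 3 x^{2} - 7 x - 20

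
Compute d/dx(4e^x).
4 e^{x}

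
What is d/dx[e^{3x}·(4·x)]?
\left(12 x + 4\right) e^{3 x}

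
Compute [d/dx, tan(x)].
\frac{1}{\cos^{2}{\left(x \right)}}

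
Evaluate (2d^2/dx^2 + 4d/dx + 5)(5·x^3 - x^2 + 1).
25 x^{3} + 55 x^{2} + 52 x + 1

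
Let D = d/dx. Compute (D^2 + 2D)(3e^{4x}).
72 e^{4 x}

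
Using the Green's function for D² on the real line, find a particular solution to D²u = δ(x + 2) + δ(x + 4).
\frac{|x + 2|}{2} + \frac{|x + 4|}{2}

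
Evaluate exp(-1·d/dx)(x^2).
x^{2} - 2 x + 1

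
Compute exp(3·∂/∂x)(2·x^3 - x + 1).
2 x^{3} + 18 x^{2} + 53 x + 52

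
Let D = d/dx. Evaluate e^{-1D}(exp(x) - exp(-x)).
- e^{1 - x} + e^{x - 1}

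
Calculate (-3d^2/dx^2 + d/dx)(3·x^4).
12 x^{2} \left(x - 9\right)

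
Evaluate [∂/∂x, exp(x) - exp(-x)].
2 \cosh{\left(x \right)}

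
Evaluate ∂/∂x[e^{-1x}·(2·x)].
2 \left(1 - x\right) e^{- x}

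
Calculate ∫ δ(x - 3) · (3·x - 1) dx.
8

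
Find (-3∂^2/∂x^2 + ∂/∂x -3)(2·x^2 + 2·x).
- 6 x^{2} - 2 x - 10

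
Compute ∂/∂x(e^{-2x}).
- 2 e^{- 2 x}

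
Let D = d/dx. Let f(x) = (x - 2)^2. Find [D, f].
2 x - 4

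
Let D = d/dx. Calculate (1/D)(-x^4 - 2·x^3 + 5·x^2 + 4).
- \frac{x^{5}}{5} - \frac{x^{4}}{2} + \frac{5 x^{3}}{3} + 4 x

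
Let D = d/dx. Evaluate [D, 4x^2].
8 x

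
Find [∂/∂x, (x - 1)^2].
2 x - 2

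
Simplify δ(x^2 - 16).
\frac{\delta(x - 4) + \delta(x + 4)}{8}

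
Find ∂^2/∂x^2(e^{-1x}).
e^{- x}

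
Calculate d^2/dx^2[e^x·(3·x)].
3 \left(x + 2\right) e^{x}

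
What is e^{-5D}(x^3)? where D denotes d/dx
x^{3} - 15 x^{2} + 75 x - 125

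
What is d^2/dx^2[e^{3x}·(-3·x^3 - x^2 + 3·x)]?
\left(- 27 x^{3} - 63 x^{2} - 3 x + 16\right) e^{3 x}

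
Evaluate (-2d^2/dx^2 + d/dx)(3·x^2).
6 x - 12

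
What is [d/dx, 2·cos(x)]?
- 2 \sin{\left(x \right)}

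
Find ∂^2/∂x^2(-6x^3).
- 36 x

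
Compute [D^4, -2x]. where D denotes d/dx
-8D^{3}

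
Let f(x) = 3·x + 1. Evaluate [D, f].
3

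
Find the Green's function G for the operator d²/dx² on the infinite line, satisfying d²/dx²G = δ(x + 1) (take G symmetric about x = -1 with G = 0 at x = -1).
\frac{|x + 1|}{2}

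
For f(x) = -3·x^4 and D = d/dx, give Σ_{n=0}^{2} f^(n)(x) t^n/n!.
3 x^{2} \left(- 6 t^{2} - 4 t x - x^{2}\right)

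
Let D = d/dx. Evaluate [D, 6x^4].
24 x^{3}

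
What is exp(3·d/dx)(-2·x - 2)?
- 2 x - 8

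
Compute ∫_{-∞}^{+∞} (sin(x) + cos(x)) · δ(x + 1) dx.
- \sin{\left(1 \right)} + \cos{\left(1 \right)}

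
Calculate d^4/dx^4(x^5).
120 x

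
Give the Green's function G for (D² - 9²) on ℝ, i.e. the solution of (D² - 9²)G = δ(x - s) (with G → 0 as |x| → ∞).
-\frac{e^{-9|x-s|}}{18}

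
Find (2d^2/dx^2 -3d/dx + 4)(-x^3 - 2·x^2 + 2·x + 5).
- 4 x^{3} + x^{2} + 8 x + 6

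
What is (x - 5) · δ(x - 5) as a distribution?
0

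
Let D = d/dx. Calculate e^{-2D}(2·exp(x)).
2 e^{x - 2}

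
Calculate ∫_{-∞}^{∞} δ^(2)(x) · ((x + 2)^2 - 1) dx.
2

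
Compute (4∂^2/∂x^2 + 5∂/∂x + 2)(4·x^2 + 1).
8 x^{2} + 40 x + 34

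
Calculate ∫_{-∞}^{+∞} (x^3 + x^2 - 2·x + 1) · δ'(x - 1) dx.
-3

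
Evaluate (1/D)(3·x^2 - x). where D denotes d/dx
x^{3} - \frac{x^{2}}{2}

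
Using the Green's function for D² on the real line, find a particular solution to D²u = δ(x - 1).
\frac{|x - 1|}{2}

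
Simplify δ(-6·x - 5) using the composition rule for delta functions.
\frac{\delta(x + 5/6)}{6}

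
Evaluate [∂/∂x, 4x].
4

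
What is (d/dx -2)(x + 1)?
- 2 x - 1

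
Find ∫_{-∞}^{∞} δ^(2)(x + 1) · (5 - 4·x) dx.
0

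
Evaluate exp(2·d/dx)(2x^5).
2 x^{5} + 20 x^{4} + 80 x^{3} + 160 x^{2} + 160 x + 64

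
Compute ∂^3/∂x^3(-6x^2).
0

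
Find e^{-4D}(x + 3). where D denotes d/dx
x - 1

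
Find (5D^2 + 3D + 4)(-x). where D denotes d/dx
- 4 x - 3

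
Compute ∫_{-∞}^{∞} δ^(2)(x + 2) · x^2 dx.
2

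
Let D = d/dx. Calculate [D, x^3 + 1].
3 x^{2}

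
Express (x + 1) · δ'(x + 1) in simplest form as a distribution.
-\delta(x + 1)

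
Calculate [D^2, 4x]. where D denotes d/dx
8D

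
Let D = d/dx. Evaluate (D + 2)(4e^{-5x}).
- 12 e^{- 5 x}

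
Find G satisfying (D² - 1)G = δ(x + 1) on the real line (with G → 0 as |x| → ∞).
-\frac{e^{-|x + 1|}}{2}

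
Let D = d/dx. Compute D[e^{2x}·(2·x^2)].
4 x \left(x + 1\right) e^{2 x}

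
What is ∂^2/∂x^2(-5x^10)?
- 450 x^{8}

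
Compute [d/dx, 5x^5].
25 x^{4}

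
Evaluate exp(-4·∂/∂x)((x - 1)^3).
x^{3} - 15 x^{2} + 75 x - 125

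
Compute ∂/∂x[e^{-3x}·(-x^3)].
3 x^{2} \left(x - 1\right) e^{- 3 x}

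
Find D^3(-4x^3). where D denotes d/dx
-24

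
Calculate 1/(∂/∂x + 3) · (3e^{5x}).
\frac{3 e^{5 x}}{8}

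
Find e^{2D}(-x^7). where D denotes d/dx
- x^{7} - 14 x^{6} - 84 x^{5} - 280 x^{4} - 560 x^{3} - 672 x^{2} - 448 x - 128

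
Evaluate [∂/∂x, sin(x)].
\cos{\left(x \right)}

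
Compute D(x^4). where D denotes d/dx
4 x^{3}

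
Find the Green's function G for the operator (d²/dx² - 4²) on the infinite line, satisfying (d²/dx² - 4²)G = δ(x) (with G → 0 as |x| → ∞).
-\frac{e^{-4|x|}}{8}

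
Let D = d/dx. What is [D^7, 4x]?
28D^{6}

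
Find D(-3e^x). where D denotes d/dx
- 3 e^{x}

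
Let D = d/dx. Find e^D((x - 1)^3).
x^{3}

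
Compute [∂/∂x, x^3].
3 x^{2}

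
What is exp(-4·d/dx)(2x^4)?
2 x^{4} - 32 x^{3} + 192 x^{2} - 512 x + 512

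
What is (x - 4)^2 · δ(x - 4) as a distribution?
0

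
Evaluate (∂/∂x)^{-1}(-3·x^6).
- \frac{3 x^{7}}{7}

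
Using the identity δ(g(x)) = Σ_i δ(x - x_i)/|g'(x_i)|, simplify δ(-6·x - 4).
\frac{\delta(x + 2/3)}{6}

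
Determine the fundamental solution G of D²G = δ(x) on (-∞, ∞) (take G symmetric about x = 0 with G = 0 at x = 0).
\frac{|x|}{2}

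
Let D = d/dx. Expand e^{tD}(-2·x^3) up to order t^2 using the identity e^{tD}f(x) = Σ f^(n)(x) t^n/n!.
2 x \left(- 3 t^{2} - 3 t x - x^{2}\right)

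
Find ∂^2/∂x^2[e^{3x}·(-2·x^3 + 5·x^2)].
\left(- 18 x^{3} + 9 x^{2} + 48 x + 10\right) e^{3 x}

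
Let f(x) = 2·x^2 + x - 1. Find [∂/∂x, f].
4 x + 1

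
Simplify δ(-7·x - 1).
\frac{\delta(x + 1/7)}{7}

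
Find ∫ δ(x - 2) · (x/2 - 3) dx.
-2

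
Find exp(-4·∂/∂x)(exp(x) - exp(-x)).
- e^{4 - x} + e^{x - 4}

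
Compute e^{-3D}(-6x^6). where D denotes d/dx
- 6 x^{6} + 108 x^{5} - 810 x^{4} + 3240 x^{3} - 7290 x^{2} + 8748 x - 4374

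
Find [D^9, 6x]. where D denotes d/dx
54D^{8}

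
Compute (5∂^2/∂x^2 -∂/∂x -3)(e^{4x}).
73 e^{4 x}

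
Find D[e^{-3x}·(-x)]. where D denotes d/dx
\left(3 x - 1\right) e^{- 3 x}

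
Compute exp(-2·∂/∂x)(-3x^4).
- 3 x^{4} + 24 x^{3} - 72 x^{2} + 96 x - 48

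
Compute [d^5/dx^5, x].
5\frac{d^{4}}{dx^{4}}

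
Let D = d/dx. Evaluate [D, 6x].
6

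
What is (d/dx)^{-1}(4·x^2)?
\frac{4 x^{3}}{3}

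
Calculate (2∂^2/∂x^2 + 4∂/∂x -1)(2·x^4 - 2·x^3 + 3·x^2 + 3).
- 2 x^{4} + 34 x^{3} + 21 x^{2} + 9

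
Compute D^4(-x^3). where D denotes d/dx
0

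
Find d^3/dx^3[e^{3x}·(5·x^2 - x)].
\left(135 x^{2} + 243 x + 63\right) e^{3 x}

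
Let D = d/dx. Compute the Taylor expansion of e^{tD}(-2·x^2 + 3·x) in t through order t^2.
- 2 t^{2} - t \left(4 x - 3\right) - 2 x^{2} + 3 x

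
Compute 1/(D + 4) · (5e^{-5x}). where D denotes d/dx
- 5 e^{- 5 x}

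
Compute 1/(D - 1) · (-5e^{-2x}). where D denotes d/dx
\frac{5 e^{- 2 x}}{3}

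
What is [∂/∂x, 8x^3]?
24 x^{2}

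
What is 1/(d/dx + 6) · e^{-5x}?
e^{- 5 x}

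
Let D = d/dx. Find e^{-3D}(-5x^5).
- 5 x^{5} + 75 x^{4} - 450 x^{3} + 1350 x^{2} - 2025 x + 1215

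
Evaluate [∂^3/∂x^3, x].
3\frac{d^{2}}{dx^{2}}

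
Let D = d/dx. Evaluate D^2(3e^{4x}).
48 e^{4 x}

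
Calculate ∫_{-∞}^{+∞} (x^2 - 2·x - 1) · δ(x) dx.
-1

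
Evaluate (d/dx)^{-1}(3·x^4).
\frac{3 x^{5}}{5}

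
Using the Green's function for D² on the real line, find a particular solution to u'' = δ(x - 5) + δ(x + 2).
\frac{|x - 5|}{2} + \frac{|x + 2|}{2}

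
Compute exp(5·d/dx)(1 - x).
- x - 4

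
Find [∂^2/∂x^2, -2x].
-4\frac{d}{dx}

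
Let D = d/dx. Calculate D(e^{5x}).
5 e^{5 x}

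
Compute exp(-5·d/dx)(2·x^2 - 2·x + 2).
2 x^{2} - 22 x + 62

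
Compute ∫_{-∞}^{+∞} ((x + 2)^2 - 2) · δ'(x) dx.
-4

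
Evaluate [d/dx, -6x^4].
- 24 x^{3}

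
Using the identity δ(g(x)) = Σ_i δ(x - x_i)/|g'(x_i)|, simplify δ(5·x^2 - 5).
\frac{\delta(x - 1) + \delta(x + 1)}{10}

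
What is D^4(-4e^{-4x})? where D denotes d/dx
- 1024 e^{- 4 x}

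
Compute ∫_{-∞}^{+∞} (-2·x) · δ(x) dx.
0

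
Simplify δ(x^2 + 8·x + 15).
\frac{\delta(x + 3) + \delta(x + 5)}{2}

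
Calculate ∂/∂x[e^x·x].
\left(x + 1\right) e^{x}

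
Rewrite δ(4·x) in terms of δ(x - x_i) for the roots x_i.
\frac{\delta(x)}{4}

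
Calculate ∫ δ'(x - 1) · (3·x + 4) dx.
-3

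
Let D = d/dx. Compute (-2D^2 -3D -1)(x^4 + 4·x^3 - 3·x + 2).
- x^{4} - 16 x^{3} - 60 x^{2} - 45 x + 7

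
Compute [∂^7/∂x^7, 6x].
42\frac{d^{6}}{dx^{6}}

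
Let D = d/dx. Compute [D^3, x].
3D^{2}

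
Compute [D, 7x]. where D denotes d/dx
7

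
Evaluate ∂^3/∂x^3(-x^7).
- 210 x^{4}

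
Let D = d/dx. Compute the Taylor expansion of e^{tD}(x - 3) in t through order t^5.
t + x - 3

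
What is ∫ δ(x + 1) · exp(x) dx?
e^{-1}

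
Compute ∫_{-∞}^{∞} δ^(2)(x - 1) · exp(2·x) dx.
4 e^{2}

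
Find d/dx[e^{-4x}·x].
\left(1 - 4 x\right) e^{- 4 x}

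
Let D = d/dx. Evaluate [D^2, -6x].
-12D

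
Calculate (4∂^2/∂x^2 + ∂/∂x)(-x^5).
5 x^{3} \left(- x - 16\right)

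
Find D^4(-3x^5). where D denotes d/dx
- 360 x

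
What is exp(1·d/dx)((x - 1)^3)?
x^{3}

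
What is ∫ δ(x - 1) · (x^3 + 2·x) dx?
3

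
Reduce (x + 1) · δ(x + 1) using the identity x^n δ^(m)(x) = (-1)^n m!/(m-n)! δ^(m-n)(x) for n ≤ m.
0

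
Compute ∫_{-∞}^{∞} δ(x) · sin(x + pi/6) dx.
\frac{1}{2}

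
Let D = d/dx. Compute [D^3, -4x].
-12D^{2}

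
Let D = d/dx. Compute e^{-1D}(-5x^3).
- 5 x^{3} + 15 x^{2} - 15 x + 5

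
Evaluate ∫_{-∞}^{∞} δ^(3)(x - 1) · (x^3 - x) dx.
-6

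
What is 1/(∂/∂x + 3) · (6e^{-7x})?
- \frac{3 e^{- 7 x}}{2}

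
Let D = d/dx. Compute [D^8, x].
8D^{7}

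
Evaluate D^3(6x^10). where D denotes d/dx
4320 x^{7}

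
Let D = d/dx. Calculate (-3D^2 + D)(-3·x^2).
18 - 6 x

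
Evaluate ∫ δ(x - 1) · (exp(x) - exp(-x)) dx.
2 \sinh{\left(1 \right)}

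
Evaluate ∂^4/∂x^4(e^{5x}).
625 e^{5 x}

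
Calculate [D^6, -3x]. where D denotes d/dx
-18D^{5}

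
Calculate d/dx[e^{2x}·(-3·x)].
\left(- 6 x - 3\right) e^{2 x}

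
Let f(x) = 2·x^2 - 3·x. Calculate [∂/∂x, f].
4 x - 3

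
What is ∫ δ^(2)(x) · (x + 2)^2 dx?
2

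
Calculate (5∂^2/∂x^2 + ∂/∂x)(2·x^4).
8 x^{2} \left(x + 15\right)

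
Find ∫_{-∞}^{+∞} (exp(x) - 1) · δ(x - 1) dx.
-1 + e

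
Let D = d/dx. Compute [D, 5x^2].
10 x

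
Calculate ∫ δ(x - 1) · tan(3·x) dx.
\tan{\left(3 \right)}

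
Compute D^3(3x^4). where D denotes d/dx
72 x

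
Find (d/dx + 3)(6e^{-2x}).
6 e^{- 2 x}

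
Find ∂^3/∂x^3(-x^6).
- 120 x^{3}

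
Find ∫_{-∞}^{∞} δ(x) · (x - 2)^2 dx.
4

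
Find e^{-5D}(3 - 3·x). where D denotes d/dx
18 - 3 x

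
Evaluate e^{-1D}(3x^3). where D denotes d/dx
3 x^{3} - 9 x^{2} + 9 x - 3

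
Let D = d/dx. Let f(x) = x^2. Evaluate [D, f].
2 x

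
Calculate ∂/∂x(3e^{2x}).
6 e^{2 x}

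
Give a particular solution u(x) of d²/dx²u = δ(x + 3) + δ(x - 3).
\frac{|x + 3|}{2} + \frac{|x - 3|}{2}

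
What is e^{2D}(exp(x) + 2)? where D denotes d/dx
e^{x + 2} + 2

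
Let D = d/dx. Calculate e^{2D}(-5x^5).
- 5 x^{5} - 50 x^{4} - 200 x^{3} - 400 x^{2} - 400 x - 160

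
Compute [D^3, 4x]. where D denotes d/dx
12D^{2}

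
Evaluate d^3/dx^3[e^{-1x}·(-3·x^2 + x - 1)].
\left(3 x^{2} - 19 x + 22\right) e^{- x}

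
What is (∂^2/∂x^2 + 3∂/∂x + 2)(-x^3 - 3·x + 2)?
- 2 x^{3} - 9 x^{2} - 12 x - 5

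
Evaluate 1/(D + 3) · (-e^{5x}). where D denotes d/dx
- \frac{e^{5 x}}{8}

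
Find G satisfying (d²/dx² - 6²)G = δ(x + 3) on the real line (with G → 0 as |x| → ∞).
-\frac{e^{-6|x + 3|}}{12}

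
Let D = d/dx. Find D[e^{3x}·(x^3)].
3 x^{2} \left(x + 1\right) e^{3 x}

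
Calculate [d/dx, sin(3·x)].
3 \cos{\left(3 x \right)}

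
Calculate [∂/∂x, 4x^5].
20 x^{4}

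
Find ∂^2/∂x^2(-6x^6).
- 180 x^{4}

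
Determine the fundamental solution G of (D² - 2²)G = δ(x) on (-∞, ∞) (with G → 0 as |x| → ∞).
-\frac{e^{-2|x|}}{4}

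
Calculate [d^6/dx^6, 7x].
42\frac{d^{5}}{dx^{5}}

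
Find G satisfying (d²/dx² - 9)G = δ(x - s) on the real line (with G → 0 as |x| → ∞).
-\frac{e^{-3|x-s|}}{6}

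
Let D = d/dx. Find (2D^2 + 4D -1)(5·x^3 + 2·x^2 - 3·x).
- 5 x^{3} + 58 x^{2} + 79 x - 4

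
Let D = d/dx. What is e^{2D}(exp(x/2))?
e^{\frac{x}{2} + 1}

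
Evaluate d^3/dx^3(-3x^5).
- 180 x^{2}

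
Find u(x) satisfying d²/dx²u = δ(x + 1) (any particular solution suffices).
\frac{|x + 1|}{2}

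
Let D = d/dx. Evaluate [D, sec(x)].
\tan{\left(x \right)} \sec{\left(x \right)}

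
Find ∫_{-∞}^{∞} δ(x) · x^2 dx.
0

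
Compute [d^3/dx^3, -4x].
-12\frac{d^{2}}{dx^{2}}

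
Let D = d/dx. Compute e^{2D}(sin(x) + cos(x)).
\sqrt{2} \sin{\left(x + \frac{\pi}{4} + 2 \right)}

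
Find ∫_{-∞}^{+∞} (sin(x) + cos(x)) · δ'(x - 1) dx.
- \cos{\left(1 \right)} + \sin{\left(1 \right)}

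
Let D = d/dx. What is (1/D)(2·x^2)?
\frac{2 x^{3}}{3}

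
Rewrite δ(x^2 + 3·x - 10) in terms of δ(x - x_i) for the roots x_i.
\frac{\delta(x - 2) + \delta(x + 5)}{7}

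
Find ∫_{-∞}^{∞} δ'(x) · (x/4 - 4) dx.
- \frac{1}{4}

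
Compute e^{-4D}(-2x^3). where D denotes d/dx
- 2 x^{3} + 24 x^{2} - 96 x + 128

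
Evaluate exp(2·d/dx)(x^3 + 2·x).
x^{3} + 6 x^{2} + 14 x + 12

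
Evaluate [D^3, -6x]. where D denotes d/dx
-18D^{2}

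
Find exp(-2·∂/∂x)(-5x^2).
- 5 x^{2} + 20 x - 20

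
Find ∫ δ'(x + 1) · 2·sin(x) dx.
- 2 \cos{\left(1 \right)}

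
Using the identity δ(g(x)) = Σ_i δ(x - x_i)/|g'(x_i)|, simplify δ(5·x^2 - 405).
\frac{\delta(x - 9) + \delta(x + 9)}{90}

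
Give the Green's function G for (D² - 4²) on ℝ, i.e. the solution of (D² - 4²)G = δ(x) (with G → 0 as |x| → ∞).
-\frac{e^{-4|x|}}{8}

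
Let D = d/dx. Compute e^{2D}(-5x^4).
- 5 x^{4} - 40 x^{3} - 120 x^{2} - 160 x - 80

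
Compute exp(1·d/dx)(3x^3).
3 x^{3} + 9 x^{2} + 9 x + 3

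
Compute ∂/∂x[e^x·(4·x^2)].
4 x \left(x + 2\right) e^{x}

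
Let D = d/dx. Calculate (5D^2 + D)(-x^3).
3 x \left(- x - 10\right)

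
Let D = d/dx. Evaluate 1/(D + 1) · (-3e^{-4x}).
e^{- 4 x}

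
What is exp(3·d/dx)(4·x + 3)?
4 x + 15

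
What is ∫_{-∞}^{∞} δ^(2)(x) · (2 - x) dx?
0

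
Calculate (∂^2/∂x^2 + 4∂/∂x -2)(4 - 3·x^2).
6 x^{2} - 24 x - 14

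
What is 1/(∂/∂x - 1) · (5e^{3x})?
\frac{5 e^{3 x}}{2}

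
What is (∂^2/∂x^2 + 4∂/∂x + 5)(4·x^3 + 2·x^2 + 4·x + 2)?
20 x^{3} + 58 x^{2} + 60 x + 30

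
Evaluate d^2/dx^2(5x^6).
150 x^{4}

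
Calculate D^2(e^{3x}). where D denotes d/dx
9 e^{3 x}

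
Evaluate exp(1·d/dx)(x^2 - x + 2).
x^{2} + x + 2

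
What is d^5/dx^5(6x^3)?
0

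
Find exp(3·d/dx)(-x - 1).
- x - 4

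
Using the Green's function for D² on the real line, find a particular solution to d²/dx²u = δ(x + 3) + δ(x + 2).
\frac{|x + 3|}{2} + \frac{|x + 2|}{2}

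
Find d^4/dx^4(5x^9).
15120 x^{5}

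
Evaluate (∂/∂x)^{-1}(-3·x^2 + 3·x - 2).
- x^{3} + \frac{3 x^{2}}{2} - 2 x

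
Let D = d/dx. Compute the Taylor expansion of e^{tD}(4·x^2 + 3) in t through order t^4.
4 t^{2} + 8 t x + 4 x^{2} + 3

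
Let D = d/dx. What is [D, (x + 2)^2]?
2 x + 4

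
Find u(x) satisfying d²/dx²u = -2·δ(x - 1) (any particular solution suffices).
-|x - 1|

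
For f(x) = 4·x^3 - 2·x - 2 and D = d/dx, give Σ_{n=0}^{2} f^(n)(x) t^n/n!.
12 t^{2} x + 2 t \left(6 x^{2} - 1\right) + 4 x^{3} - 2 x - 2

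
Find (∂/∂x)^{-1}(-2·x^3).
- \frac{x^{4}}{2}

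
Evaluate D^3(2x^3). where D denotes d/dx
12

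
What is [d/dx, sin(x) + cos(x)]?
- \sin{\left(x \right)} + \cos{\left(x \right)}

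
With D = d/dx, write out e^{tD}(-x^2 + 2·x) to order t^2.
- t^{2} - 2 t \left(x - 1\right) - x^{2} + 2 x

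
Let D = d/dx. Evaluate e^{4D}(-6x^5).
- 6 x^{5} - 120 x^{4} - 960 x^{3} - 3840 x^{2} - 7680 x - 6144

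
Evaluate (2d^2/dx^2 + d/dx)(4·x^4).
16 x^{2} \left(x + 6\right)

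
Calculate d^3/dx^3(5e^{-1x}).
- 5 e^{- x}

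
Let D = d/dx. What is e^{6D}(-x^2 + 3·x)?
- x^{2} - 9 x - 18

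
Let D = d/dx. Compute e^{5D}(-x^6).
- x^{6} - 30 x^{5} - 375 x^{4} - 2500 x^{3} - 9375 x^{2} - 18750 x - 15625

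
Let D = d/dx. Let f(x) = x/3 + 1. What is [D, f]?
\frac{1}{3}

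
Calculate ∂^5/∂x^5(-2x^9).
- 30240 x^{4}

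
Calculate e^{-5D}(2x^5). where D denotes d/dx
2 x^{5} - 50 x^{4} + 500 x^{3} - 2500 x^{2} + 6250 x - 6250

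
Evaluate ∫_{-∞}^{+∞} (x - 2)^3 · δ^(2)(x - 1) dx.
-6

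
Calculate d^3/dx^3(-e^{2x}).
- 8 e^{2 x}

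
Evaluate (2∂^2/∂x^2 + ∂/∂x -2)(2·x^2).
- 4 x^{2} + 4 x + 8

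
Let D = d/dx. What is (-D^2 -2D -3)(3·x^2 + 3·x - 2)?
- 9 x^{2} - 21 x - 6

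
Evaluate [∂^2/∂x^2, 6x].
12\frac{d}{dx}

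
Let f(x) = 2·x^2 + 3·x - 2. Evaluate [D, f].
4 x + 3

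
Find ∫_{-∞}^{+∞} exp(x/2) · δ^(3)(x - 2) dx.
- \frac{e}{8}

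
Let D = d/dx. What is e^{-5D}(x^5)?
x^{5} - 25 x^{4} + 250 x^{3} - 1250 x^{2} + 3125 x - 3125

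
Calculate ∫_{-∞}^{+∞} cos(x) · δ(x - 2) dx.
\cos{\left(2 \right)}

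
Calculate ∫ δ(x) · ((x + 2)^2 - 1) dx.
3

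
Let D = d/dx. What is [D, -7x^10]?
- 70 x^{9}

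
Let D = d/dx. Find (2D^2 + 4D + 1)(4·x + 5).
4 x + 21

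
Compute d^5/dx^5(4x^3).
0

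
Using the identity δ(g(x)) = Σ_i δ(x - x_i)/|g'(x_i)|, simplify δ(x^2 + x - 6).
\frac{\delta(x + 3) + \delta(x - 2)}{5}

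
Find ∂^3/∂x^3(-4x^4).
- 96 x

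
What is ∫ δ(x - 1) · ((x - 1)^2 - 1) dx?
-1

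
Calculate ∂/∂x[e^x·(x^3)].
x^{2} \left(x + 3\right) e^{x}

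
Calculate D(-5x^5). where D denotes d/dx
- 25 x^{4}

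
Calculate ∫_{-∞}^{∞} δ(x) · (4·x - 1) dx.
-1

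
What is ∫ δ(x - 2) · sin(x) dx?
\sin{\left(2 \right)}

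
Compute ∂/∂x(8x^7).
56 x^{6}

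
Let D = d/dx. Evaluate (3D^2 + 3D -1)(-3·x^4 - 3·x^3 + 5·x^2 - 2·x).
3 x^{4} - 33 x^{3} - 140 x^{2} - 22 x + 24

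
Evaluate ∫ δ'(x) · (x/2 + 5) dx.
- \frac{1}{2}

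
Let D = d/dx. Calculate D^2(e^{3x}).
9 e^{3 x}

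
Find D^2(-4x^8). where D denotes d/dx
- 224 x^{6}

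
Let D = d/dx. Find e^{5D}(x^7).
x^{7} + 35 x^{6} + 525 x^{5} + 4375 x^{4} + 21875 x^{3} + 65625 x^{2} + 109375 x + 78125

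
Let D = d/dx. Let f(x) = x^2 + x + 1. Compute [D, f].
2 x + 1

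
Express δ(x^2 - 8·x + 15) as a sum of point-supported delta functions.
\frac{\delta(x - 3) + \delta(x - 5)}{2}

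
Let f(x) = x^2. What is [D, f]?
2 x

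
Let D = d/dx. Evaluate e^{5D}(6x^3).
6 x^{3} + 90 x^{2} + 450 x + 750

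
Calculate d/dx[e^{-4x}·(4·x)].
4 \left(1 - 4 x\right) e^{- 4 x}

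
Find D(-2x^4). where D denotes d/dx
- 8 x^{3}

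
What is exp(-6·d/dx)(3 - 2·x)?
15 - 2 x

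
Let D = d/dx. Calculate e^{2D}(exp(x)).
e^{x + 2}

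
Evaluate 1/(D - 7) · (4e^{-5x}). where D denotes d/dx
- \frac{e^{- 5 x}}{3}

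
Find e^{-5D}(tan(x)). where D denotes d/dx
\tan{\left(x - 5 \right)}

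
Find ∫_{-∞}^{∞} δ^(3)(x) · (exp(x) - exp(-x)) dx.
-2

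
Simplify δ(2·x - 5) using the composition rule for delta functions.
\frac{\delta(x - 5/2)}{2}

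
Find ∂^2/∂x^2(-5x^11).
- 550 x^{9}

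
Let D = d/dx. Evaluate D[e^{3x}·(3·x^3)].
9 x^{2} \left(x + 1\right) e^{3 x}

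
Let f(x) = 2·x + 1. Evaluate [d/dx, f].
2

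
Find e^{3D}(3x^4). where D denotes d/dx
3 x^{4} + 36 x^{3} + 162 x^{2} + 324 x + 243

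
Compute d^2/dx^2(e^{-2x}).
4 e^{- 2 x}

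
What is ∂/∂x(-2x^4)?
- 8 x^{3}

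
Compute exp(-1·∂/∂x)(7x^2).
7 x^{2} - 14 x + 7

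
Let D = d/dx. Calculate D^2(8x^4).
96 x^{2}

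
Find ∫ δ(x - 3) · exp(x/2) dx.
e^{\frac{3}{2}}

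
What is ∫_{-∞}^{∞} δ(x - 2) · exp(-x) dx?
e^{-2}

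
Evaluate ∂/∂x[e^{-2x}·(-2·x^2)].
4 x \left(x - 1\right) e^{- 2 x}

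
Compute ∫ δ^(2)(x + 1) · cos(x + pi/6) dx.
- \sin{\left(1 + \frac{\pi}{3} \right)}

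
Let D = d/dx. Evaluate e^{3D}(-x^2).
- x^{2} - 6 x - 9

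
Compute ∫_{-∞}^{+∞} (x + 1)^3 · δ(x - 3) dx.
64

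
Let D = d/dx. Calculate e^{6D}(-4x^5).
- 4 x^{5} - 120 x^{4} - 1440 x^{3} - 8640 x^{2} - 25920 x - 31104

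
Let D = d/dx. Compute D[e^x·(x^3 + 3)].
\left(x^{3} + 3 x^{2} + 3\right) e^{x}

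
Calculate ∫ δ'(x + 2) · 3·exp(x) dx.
- \frac{3}{e^{2}}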